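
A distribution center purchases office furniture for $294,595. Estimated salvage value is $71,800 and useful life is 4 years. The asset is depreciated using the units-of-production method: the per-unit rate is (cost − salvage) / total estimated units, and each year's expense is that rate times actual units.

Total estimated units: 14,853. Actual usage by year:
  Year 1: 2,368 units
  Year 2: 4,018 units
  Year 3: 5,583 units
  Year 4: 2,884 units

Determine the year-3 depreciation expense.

Depreciable base = $294,595 − $71,800 = $222,795.
Rate = $222,795 / 14,853 units = $15 per unit.
Year 1: 2,368 × $15 = $35,520. Book value $259,075.
Year 2: 4,018 × $15 = $60,270. Book value $198,805.
Year 3: 5,583 × $15 = $83,745. Book value $115,060.

$83,745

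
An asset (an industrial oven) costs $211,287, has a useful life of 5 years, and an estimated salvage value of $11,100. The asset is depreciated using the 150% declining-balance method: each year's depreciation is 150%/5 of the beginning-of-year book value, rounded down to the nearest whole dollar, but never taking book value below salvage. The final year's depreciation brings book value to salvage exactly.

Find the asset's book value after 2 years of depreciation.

Depreciable base = $211,287 − $11,100 = $200,187.
Year 1: ⌊$211,287 × 150%/5⌋ = $63,386. Book value $147,901.
Year 2: ⌊$147,901 × 150%/5⌋ = $44,370. Book value $103,531.

$103,531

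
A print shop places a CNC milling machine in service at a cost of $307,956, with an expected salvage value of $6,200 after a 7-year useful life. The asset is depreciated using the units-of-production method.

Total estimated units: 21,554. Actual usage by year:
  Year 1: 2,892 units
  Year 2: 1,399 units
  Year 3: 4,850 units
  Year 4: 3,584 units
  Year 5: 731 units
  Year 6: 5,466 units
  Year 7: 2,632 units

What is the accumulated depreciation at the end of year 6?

$264,908

Depreciable base = $307,956 − $6,200 = $301,756.
Rate = $301,756 / 21,554 units = $14 per unit.
Year 1: 2,892 × $14 = $40,488. Book value $267,468.
Year 2: 1,399 × $14 = $19,586. Book value $247,882.
Year 3: 4,850 × $14 = $67,900. Book value $179,982.
Year 4: 3,584 × $14 = $50,176. Book value $129,806.
Year 5: 731 × $14 = $10,234. Book value $119,572.
Year 6: 5,466 × $14 = $76,524. Book value $43,048.
Accumulated through year 6 = $307,956 − $43,048 = $264,908.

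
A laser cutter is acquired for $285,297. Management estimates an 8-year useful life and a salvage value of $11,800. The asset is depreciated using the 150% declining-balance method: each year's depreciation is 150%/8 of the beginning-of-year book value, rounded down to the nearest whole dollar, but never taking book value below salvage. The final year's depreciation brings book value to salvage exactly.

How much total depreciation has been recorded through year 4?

$160,961

Depreciable base = $285,297 − $11,800 = $273,497.
Year 1: ⌊$285,297 × 150%/8⌋ = $53,493. Book value $231,804.
Year 2: ⌊$231,804 × 150%/8⌋ = $43,463. Book value $188,341.
Year 3: ⌊$188,341 × 150%/8⌋ = $35,313. Book value $153,028.
Year 4: ⌊$153,028 × 150%/8⌋ = $28,692. Book value $124,336.
Accumulated through year 4 = $285,297 − $124,336 = $160,961.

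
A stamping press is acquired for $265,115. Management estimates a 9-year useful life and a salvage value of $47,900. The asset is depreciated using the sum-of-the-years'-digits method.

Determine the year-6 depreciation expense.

Depreciable base = $265,115 − $47,900 = $217,215.
Sum of the years' digits = 9+8+7+6+5+4+3+2+1 = 45.
Year 1: $217,215 × 9/45 = $43,443. Book value $221,672.
Year 2: $217,215 × 8/45 = $38,616. Book value $183,056.
Year 3: $217,215 × 7/45 = $33,789. Book value $149,267.
Year 4: $217,215 × 6/45 = $28,962. Book value $120,305.
Year 5: $217,215 × 5/45 = $24,135. Book value $96,170.
Year 6: $217,215 × 4/45 = $19,308. Book value $76,862.

$19,308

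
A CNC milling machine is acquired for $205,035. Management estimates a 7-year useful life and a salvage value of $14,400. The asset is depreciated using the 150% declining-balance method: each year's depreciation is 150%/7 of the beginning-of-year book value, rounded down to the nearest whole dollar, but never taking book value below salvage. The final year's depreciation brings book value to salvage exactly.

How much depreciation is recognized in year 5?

Depreciable base = $205,035 − $14,400 = $190,635.
Year 1: ⌊$205,035 × 150%/7⌋ = $43,936. Book value $161,099.
Year 2: ⌊$161,099 × 150%/7⌋ = $34,521. Book value $126,578.
Year 3: ⌊$126,578 × 150%/7⌋ = $27,123. Book value $99,455.
Year 4: ⌊$99,455 × 150%/7⌋ = $21,311. Book value $78,144.
Year 5: ⌊$78,144 × 150%/7⌋ = $16,745. Book value $61,399.

$16,745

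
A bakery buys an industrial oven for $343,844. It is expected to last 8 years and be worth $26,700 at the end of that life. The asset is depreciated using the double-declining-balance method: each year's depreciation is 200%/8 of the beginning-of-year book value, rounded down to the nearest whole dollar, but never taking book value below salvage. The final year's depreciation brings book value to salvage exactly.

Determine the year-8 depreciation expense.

$19,199

Depreciable base = $343,844 − $26,700 = $317,144.
Year 1: ⌊$343,844 × 200%/8⌋ = $85,961. Book value $257,883.
Year 2: ⌊$257,883 × 200%/8⌋ = $64,470. Book value $193,413.
Year 3: ⌊$193,413 × 200%/8⌋ = $48,353. Book value $145,060.
Year 4: ⌊$145,060 × 200%/8⌋ = $36,265. Book value $108,795.
Year 5: ⌊$108,795 × 200%/8⌋ = $27,198. Book value $81,597.
Year 6: ⌊$81,597 × 200%/8⌋ = $20,399. Book value $61,198.
Year 7: ⌊$61,198 × 200%/8⌋ = $15,299. Book value $45,899.
Year 8 (final): $45,899 − $26,700 = $19,199. Book value $26,700.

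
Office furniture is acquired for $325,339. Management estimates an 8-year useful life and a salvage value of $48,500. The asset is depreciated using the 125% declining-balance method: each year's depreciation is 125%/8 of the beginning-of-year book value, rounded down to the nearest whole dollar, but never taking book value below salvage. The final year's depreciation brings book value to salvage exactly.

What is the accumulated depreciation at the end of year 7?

Depreciable base = $325,339 − $48,500 = $276,839.
Year 1: ⌊$325,339 × 125%/8⌋ = $50,834. Book value $274,505.
Year 2: ⌊$274,505 × 125%/8⌋ = $42,891. Book value $231,614.
Year 3: ⌊$231,614 × 125%/8⌋ = $36,189. Book value $195,425.
Year 4: ⌊$195,425 × 125%/8⌋ = $30,535. Book value $164,890.
Year 5: ⌊$164,890 × 125%/8⌋ = $25,764. Book value $139,126.
Year 6: ⌊$139,126 × 125%/8⌋ = $21,738. Book value $117,388.
Year 7: ⌊$117,388 × 125%/8⌋ = $18,341. Book value $99,047.
Accumulated through year 7 = $325,339 − $99,047 = $226,292.

$226,292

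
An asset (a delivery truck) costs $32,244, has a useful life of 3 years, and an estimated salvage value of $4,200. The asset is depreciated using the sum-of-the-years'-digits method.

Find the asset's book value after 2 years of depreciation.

$8,874

Depreciable base = $32,244 − $4,200 = $28,044.
Sum of the years' digits = 3+2+1 = 6.
Year 1: $28,044 × 3/6 = $14,022. Book value $18,222.
Year 2: $28,044 × 2/6 = $9,348. Book value $8,874.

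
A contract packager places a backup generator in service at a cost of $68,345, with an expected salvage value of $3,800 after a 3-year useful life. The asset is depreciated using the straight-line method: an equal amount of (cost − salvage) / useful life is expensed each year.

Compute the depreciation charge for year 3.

$21,515

Depreciable base = $68,345 − $3,800 = $64,545.
Annual expense = $64,545 / 3 = $21,515.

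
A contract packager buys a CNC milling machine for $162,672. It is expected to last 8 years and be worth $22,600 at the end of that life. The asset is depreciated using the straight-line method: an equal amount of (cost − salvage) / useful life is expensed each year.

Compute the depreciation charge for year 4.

$17,509

Depreciable base = $162,672 − $22,600 = $140,072.
Annual expense = $140,072 / 8 = $17,509.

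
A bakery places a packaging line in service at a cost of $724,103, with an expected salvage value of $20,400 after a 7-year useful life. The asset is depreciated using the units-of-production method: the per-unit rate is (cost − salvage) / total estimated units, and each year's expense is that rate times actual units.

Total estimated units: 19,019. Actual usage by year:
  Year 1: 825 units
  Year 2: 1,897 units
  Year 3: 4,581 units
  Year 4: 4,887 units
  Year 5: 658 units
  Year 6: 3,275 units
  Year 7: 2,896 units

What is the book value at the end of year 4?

Depreciable base = $724,103 − $20,400 = $703,703.
Rate = $703,703 / 19,019 units = $37 per unit.
Year 1: 825 × $37 = $30,525. Book value $693,578.
Year 2: 1,897 × $37 = $70,189. Book value $623,389.
Year 3: 4,581 × $37 = $169,497. Book value $453,892.
Year 4: 4,887 × $37 = $180,819. Book value $273,073.

$273,073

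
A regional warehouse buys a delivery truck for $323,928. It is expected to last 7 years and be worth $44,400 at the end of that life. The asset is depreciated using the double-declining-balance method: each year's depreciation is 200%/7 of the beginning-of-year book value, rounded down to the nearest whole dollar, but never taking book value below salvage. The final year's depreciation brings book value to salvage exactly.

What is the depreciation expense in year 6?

$15,830

Depreciable base = $323,928 − $44,400 = $279,528.
Year 1: ⌊$323,928 × 200%/7⌋ = $92,550. Book value $231,378.
Year 2: ⌊$231,378 × 200%/7⌋ = $66,108. Book value $165,270.
Year 3: ⌊$165,270 × 200%/7⌋ = $47,220. Book value $118,050.
Year 4: ⌊$118,050 × 200%/7⌋ = $33,728. Book value $84,322.
Year 5: ⌊$84,322 × 200%/7⌋ = $24,092. Book value $60,230.
Year 6: ⌊$60,230 × 200%/7⌋ = $17,208, capped at $15,830. Book value $44,400.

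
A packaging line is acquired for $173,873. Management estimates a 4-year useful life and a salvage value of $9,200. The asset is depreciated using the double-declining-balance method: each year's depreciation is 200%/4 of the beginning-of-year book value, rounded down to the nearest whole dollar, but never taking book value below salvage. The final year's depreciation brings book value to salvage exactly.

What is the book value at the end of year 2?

$43,469

Depreciable base = $173,873 − $9,200 = $164,673.
Year 1: ⌊$173,873 × 200%/4⌋ = $86,936. Book value $86,937.
Year 2: ⌊$86,937 × 200%/4⌋ = $43,468. Book value $43,469.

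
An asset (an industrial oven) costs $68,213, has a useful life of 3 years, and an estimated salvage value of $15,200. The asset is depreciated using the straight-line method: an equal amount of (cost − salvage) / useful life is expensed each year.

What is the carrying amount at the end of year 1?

Depreciable base = $68,213 − $15,200 = $53,013.
Annual expense = $53,013 / 3 = $17,671.
End of year 1: book value $50,542.

$50,542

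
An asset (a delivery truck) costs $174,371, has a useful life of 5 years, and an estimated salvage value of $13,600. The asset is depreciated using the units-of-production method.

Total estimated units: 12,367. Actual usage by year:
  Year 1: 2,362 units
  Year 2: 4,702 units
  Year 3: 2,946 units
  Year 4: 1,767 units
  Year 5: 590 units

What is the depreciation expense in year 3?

Depreciable base = $174,371 − $13,600 = $160,771.
Rate = $160,771 / 12,367 units = $13 per unit.
Year 1: 2,362 × $13 = $30,706. Book value $143,665.
Year 2: 4,702 × $13 = $61,126. Book value $82,539.
Year 3: 2,946 × $13 = $38,298. Book value $44,241.

$38,298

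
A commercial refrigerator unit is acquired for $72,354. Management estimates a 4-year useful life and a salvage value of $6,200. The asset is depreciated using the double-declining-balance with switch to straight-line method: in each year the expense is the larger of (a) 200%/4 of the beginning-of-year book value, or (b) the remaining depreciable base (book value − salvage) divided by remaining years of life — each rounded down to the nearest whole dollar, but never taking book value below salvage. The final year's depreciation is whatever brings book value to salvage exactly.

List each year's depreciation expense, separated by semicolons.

$36,177; $18,088; $9,044; $2,845

Depreciable base = $72,354 − $6,200 = $66,154.
Year 1: DB = ⌊$72,354 × 200%/4⌋ = $36,177; SL = ⌊$66,154/4⌋ = $16,538 → take DB $36,177. Book value $36,177.
Year 2: DB = ⌊$36,177 × 200%/4⌋ = $18,088; SL = ⌊$29,977/3⌋ = $9,992 → take DB $18,088. Book value $18,089.
Year 3: DB = ⌊$18,089 × 200%/4⌋ = $9,044; SL = ⌊$11,889/2⌋ = $5,944 → take DB $9,044. Book value $9,045.
Year 4 (final): $9,045 − $6,200 = $2,845. Book value $6,200.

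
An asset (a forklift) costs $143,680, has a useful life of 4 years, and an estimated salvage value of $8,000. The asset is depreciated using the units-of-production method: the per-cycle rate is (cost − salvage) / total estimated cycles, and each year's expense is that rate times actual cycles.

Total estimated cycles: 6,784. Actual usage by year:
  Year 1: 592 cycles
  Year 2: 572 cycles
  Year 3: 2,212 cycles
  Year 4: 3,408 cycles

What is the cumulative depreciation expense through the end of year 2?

$23,280

Depreciable base = $143,680 − $8,000 = $135,680.
Rate = $135,680 / 6,784 cycles = $20 per cycle.
Year 1: 592 × $20 = $11,840. Book value $131,840.
Year 2: 572 × $20 = $11,440. Book value $120,400.
Accumulated through year 2 = $143,680 − $120,400 = $23,280.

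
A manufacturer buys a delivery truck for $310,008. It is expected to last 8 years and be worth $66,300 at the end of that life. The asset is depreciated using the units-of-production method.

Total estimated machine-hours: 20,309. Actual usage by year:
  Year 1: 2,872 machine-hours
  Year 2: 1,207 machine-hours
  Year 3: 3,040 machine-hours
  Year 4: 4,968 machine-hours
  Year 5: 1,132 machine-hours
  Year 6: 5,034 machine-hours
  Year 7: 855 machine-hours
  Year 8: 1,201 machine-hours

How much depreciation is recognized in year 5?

Depreciable base = $310,008 − $66,300 = $243,708.
Rate = $243,708 / 20,309 machine-hours = $12 per machine-hour.
Year 1: 2,872 × $12 = $34,464. Book value $275,544.
Year 2: 1,207 × $12 = $14,484. Book value $261,060.
Year 3: 3,040 × $12 = $36,480. Book value $224,580.
Year 4: 4,968 × $12 = $59,616. Book value $164,964.
Year 5: 1,132 × $12 = $13,584. Book value $151,380.

$13,584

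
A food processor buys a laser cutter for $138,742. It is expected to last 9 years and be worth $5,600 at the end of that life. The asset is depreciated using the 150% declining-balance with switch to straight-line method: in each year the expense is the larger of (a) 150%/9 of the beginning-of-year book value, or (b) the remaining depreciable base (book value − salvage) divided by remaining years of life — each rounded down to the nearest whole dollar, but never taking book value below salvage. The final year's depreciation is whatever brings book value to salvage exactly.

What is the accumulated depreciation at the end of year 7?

$108,618

Depreciable base = $138,742 − $5,600 = $133,142.
Year 1: DB = ⌊$138,742 × 150%/9⌋ = $23,123; SL = ⌊$133,142/9⌋ = $14,793 → take DB $23,123. Book value $115,619.
Year 2: DB = ⌊$115,619 × 150%/9⌋ = $19,269; SL = ⌊$110,019/8⌋ = $13,752 → take DB $19,269. Book value $96,350.
Year 3: DB = ⌊$96,350 × 150%/9⌋ = $16,058; SL = ⌊$90,750/7⌋ = $12,964 → take DB $16,058. Book value $80,292.
Year 4: DB = ⌊$80,292 × 150%/9⌋ = $13,382; SL = ⌊$74,692/6⌋ = $12,448 → take DB $13,382. Book value $66,910.
Year 5: DB = ⌊$66,910 × 150%/9⌋ = $11,151; SL = ⌊$61,310/5⌋ = $12,262 → take SL $12,262. Book value $54,648.
Year 6: DB = ⌊$54,648 × 150%/9⌋ = $9,108; SL = ⌊$49,048/4⌋ = $12,262 → take SL $12,262. Book value $42,386.
Year 7: DB = ⌊$42,386 × 150%/9⌋ = $7,064; SL = ⌊$36,786/3⌋ = $12,262 → take SL $12,262. Book value $30,124.
Accumulated through year 7 = $138,742 − $30,124 = $108,618.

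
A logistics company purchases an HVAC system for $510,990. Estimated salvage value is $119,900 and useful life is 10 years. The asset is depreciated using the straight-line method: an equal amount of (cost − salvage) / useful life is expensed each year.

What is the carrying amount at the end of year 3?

Depreciable base = $510,990 − $119,900 = $391,090.
Annual expense = $391,090 / 10 = $39,109.
End of year 1: book value $471,881.
End of year 2: book value $432,772.
End of year 3: book value $393,663.

$393,663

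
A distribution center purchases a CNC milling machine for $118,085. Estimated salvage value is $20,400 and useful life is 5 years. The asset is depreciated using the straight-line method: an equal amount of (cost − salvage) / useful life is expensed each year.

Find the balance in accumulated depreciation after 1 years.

Depreciable base = $118,085 − $20,400 = $97,685.
Annual expense = $97,685 / 5 = $19,537.
End of year 1: book value $98,548.
Accumulated through year 1 = $118,085 − $98,548 = $19,537.

$19,537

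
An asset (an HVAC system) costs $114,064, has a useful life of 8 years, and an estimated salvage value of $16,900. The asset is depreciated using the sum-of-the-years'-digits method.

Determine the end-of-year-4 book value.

Depreciable base = $114,064 − $16,900 = $97,164.
Sum of the years' digits = 8+7+6+5+4+3+2+1 = 36.
Year 1: $97,164 × 8/36 = $21,592. Book value $92,472.
Year 2: $97,164 × 7/36 = $18,893. Book value $73,579.
Year 3: $97,164 × 6/36 = $16,194. Book value $57,385.
Year 4: $97,164 × 5/36 = $13,495. Book value $43,890.

$43,890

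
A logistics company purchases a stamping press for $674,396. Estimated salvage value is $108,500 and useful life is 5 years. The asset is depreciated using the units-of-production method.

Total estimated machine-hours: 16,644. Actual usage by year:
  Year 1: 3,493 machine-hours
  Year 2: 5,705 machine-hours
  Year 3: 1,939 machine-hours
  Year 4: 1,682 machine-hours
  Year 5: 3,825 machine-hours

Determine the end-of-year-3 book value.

Depreciable base = $674,396 − $108,500 = $565,896.
Rate = $565,896 / 16,644 machine-hours = $34 per machine-hour.
Year 1: 3,493 × $34 = $118,762. Book value $555,634.
Year 2: 5,705 × $34 = $193,970. Book value $361,664.
Year 3: 1,939 × $34 = $65,926. Book value $295,738.

$295,738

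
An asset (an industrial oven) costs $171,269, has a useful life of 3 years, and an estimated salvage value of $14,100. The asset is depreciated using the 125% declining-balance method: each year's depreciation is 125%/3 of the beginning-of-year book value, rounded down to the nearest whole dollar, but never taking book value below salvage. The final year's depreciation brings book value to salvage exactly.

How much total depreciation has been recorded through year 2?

$112,989

Depreciable base = $171,269 − $14,100 = $157,169.
Year 1: ⌊$171,269 × 125%/3⌋ = $71,362. Book value $99,907.
Year 2: ⌊$99,907 × 125%/3⌋ = $41,627. Book value $58,280.
Accumulated through year 2 = $171,269 − $58,280 = $112,989.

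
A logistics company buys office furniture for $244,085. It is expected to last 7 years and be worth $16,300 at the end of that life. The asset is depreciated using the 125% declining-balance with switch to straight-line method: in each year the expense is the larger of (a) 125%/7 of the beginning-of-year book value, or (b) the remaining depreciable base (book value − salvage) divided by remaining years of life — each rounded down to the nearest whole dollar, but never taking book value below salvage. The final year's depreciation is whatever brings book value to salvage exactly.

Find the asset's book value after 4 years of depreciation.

$105,338

Depreciable base = $244,085 − $16,300 = $227,785.
Year 1: DB = ⌊$244,085 × 125%/7⌋ = $43,586; SL = ⌊$227,785/7⌋ = $32,540 → take DB $43,586. Book value $200,499.
Year 2: DB = ⌊$200,499 × 125%/7⌋ = $35,803; SL = ⌊$184,199/6⌋ = $30,699 → take DB $35,803. Book value $164,696.
Year 3: DB = ⌊$164,696 × 125%/7⌋ = $29,410; SL = ⌊$148,396/5⌋ = $29,679 → take SL $29,679. Book value $135,017.
Year 4: DB = ⌊$135,017 × 125%/7⌋ = $24,110; SL = ⌊$118,717/4⌋ = $29,679 → take SL $29,679. Book value $105,338.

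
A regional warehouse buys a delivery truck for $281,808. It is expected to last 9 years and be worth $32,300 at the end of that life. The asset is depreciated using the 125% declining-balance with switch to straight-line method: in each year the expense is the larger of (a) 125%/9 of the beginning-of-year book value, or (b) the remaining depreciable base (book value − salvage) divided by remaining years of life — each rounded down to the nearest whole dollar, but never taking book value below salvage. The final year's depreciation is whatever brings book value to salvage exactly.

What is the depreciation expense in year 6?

Depreciable base = $281,808 − $32,300 = $249,508.
Year 1: DB = ⌊$281,808 × 125%/9⌋ = $39,140; SL = ⌊$249,508/9⌋ = $27,723 → take DB $39,140. Book value $242,668.
Year 2: DB = ⌊$242,668 × 125%/9⌋ = $33,703; SL = ⌊$210,368/8⌋ = $26,296 → take DB $33,703. Book value $208,965.
Year 3: DB = ⌊$208,965 × 125%/9⌋ = $29,022; SL = ⌊$176,665/7⌋ = $25,237 → take DB $29,022. Book value $179,943.
Year 4: DB = ⌊$179,943 × 125%/9⌋ = $24,992; SL = ⌊$147,643/6⌋ = $24,607 → take DB $24,992. Book value $154,951.
Year 5: DB = ⌊$154,951 × 125%/9⌋ = $21,520; SL = ⌊$122,651/5⌋ = $24,530 → take SL $24,530. Book value $130,421.
Year 6: DB = ⌊$130,421 × 125%/9⌋ = $18,114; SL = ⌊$98,121/4⌋ = $24,530 → take SL $24,530. Book value $105,891.

$24,530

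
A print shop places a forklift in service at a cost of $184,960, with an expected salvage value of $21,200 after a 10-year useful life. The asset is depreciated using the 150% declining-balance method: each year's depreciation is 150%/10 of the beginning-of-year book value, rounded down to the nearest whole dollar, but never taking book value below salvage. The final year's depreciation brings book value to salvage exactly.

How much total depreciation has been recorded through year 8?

$134,558

Depreciable base = $184,960 − $21,200 = $163,760.
Year 1: ⌊$184,960 × 150%/10⌋ = $27,744. Book value $157,216.
Year 2: ⌊$157,216 × 150%/10⌋ = $23,582. Book value $133,634.
Year 3: ⌊$133,634 × 150%/10⌋ = $20,045. Book value $113,589.
Year 4: ⌊$113,589 × 150%/10⌋ = $17,038. Book value $96,551.
Year 5: ⌊$96,551 × 150%/10⌋ = $14,482. Book value $82,069.
Year 6: ⌊$82,069 × 150%/10⌋ = $12,310. Book value $69,759.
Year 7: ⌊$69,759 × 150%/10⌋ = $10,463. Book value $59,296.
Year 8: ⌊$59,296 × 150%/10⌋ = $8,894. Book value $50,402.
Accumulated through year 8 = $184,960 − $50,402 = $134,558.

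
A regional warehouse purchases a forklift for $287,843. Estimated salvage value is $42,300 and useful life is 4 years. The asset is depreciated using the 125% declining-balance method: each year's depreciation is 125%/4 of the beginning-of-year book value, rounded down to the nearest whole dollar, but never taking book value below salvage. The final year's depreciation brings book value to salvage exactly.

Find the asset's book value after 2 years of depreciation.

$136,052

Depreciable base = $287,843 − $42,300 = $245,543.
Year 1: ⌊$287,843 × 125%/4⌋ = $89,950. Book value $197,893.
Year 2: ⌊$197,893 × 125%/4⌋ = $61,841. Book value $136,052.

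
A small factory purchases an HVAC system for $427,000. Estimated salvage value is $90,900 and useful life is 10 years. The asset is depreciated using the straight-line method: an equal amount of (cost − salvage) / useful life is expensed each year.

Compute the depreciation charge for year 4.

Depreciable base = $427,000 − $90,900 = $336,100.
Annual expense = $336,100 / 10 = $33,610.

$33,610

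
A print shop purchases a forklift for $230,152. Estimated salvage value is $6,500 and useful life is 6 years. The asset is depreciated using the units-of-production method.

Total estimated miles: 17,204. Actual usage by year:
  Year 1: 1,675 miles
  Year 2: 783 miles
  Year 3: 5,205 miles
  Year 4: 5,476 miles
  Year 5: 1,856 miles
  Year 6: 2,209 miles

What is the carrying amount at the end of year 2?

$198,198

Depreciable base = $230,152 − $6,500 = $223,652.
Rate = $223,652 / 17,204 miles = $13 per mile.
Year 1: 1,675 × $13 = $21,775. Book value $208,377.
Year 2: 783 × $13 = $10,179. Book value $198,198.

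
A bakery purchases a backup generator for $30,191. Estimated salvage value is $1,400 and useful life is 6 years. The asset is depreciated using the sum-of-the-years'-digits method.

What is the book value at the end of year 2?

Depreciable base = $30,191 − $1,400 = $28,791.
Sum of the years' digits = 6+5+4+3+2+1 = 21.
Year 1: $28,791 × 6/21 = $8,226. Book value $21,965.
Year 2: $28,791 × 5/21 = $6,855. Book value $15,110.

$15,110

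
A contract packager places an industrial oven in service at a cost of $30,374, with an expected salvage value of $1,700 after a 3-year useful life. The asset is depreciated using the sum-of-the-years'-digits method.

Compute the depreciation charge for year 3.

$4,779

Depreciable base = $30,374 − $1,700 = $28,674.
Sum of the years' digits = 3+2+1 = 6.
Year 1: $28,674 × 3/6 = $14,337. Book value $16,037.
Year 2: $28,674 × 2/6 = $9,558. Book value $6,479.
Year 3: $28,674 × 1/6 = $4,779. Book value $1,700.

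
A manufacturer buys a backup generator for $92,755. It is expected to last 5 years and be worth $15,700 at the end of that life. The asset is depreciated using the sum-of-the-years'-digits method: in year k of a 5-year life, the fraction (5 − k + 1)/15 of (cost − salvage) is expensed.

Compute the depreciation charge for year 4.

$10,274

Depreciable base = $92,755 − $15,700 = $77,055.
Sum of the years' digits = 5+4+3+2+1 = 15.
Year 1: $77,055 × 5/15 = $25,685. Book value $67,070.
Year 2: $77,055 × 4/15 = $20,548. Book value $46,522.
Year 3: $77,055 × 3/15 = $15,411. Book value $31,111.
Year 4: $77,055 × 2/15 = $10,274. Book value $20,837.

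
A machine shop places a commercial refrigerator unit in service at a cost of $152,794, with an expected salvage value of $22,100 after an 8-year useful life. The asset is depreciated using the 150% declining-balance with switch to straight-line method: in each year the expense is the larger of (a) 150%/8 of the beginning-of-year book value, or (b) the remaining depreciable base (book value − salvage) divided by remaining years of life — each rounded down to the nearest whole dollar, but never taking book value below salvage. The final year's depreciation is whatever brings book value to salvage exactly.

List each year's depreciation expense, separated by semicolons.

Depreciable base = $152,794 − $22,100 = $130,694.
Year 1: DB = ⌊$152,794 × 150%/8⌋ = $28,648; SL = ⌊$130,694/8⌋ = $16,336 → take DB $28,648. Book value $124,146.
Year 2: DB = ⌊$124,146 × 150%/8⌋ = $23,277; SL = ⌊$102,046/7⌋ = $14,578 → take DB $23,277. Book value $100,869.
Year 3: DB = ⌊$100,869 × 150%/8⌋ = $18,912; SL = ⌊$78,769/6⌋ = $13,128 → take DB $18,912. Book value $81,957.
Year 4: DB = ⌊$81,957 × 150%/8⌋ = $15,366; SL = ⌊$59,857/5⌋ = $11,971 → take DB $15,366. Book value $66,591.
Year 5: DB = ⌊$66,591 × 150%/8⌋ = $12,485; SL = ⌊$44,491/4⌋ = $11,122 → take DB $12,485. Book value $54,106.
Year 6: DB = ⌊$54,106 × 150%/8⌋ = $10,144; SL = ⌊$32,006/3⌋ = $10,668 → take SL $10,668. Book value $43,438.
Year 7: DB = ⌊$43,438 × 150%/8⌋ = $8,144; SL = ⌊$21,338/2⌋ = $10,669 → take SL $10,669. Book value $32,769.
Year 8 (final): $32,769 − $22,100 = $10,669. Book value $22,100.

$28,648; $23,277; $18,912; $15,366; $12,485; $10,668; $10,669; $10,669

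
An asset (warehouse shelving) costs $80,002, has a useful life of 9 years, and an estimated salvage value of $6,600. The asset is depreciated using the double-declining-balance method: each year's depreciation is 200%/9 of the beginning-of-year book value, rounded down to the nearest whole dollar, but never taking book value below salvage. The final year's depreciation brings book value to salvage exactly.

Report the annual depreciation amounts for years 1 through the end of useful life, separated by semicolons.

Depreciable base = $80,002 − $6,600 = $73,402.
Year 1: ⌊$80,002 × 200%/9⌋ = $17,778. Book value $62,224.
Year 2: ⌊$62,224 × 200%/9⌋ = $13,827. Book value $48,397.
Year 3: ⌊$48,397 × 200%/9⌋ = $10,754. Book value $37,643.
Year 4: ⌊$37,643 × 200%/9⌋ = $8,365. Book value $29,278.
Year 5: ⌊$29,278 × 200%/9⌋ = $6,506. Book value $22,772.
Year 6: ⌊$22,772 × 200%/9⌋ = $5,060. Book value $17,712.
Year 7: ⌊$17,712 × 200%/9⌋ = $3,936. Book value $13,776.
Year 8: ⌊$13,776 × 200%/9⌋ = $3,061. Book value $10,715.
Year 9 (final): $10,715 − $6,600 = $4,115. Book value $6,600.

$17,778; $13,827; $10,754; $8,365; $6,506; $5,060; $3,936; $3,061; $4,115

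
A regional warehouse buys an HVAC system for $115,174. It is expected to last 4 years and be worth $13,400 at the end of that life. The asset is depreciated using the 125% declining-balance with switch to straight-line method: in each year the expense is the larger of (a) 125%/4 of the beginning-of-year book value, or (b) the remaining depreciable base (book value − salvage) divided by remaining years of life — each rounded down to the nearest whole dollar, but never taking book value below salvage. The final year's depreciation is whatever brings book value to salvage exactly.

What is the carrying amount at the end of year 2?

$54,439

Depreciable base = $115,174 − $13,400 = $101,774.
Year 1: DB = ⌊$115,174 × 125%/4⌋ = $35,991; SL = ⌊$101,774/4⌋ = $25,443 → take DB $35,991. Book value $79,183.
Year 2: DB = ⌊$79,183 × 125%/4⌋ = $24,744; SL = ⌊$65,783/3⌋ = $21,927 → take DB $24,744. Book value $54,439.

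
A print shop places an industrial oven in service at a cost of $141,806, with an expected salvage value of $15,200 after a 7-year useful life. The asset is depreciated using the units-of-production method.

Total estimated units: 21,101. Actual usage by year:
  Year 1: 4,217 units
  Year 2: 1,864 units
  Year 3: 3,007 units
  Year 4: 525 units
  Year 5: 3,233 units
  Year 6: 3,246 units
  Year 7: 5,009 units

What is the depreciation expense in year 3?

$18,042

Depreciable base = $141,806 − $15,200 = $126,606.
Rate = $126,606 / 21,101 units = $6 per unit.
Year 1: 4,217 × $6 = $25,302. Book value $116,504.
Year 2: 1,864 × $6 = $11,184. Book value $105,320.
Year 3: 3,007 × $6 = $18,042. Book value $87,278.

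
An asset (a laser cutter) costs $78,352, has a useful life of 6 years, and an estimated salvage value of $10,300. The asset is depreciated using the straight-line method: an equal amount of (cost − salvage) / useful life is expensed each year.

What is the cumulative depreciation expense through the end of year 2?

$22,684

Depreciable base = $78,352 − $10,300 = $68,052.
Annual expense = $68,052 / 6 = $11,342.
End of year 1: book value $67,010.
End of year 2: book value $55,668.
Accumulated through year 2 = $78,352 − $55,668 = $22,684.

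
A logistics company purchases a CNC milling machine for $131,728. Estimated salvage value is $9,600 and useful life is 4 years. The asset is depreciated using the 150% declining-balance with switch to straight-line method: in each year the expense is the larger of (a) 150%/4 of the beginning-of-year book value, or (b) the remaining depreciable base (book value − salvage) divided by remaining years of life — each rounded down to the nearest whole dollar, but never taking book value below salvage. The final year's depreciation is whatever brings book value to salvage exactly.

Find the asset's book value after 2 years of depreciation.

Depreciable base = $131,728 − $9,600 = $122,128.
Year 1: DB = ⌊$131,728 × 150%/4⌋ = $49,398; SL = ⌊$122,128/4⌋ = $30,532 → take DB $49,398. Book value $82,330.
Year 2: DB = ⌊$82,330 × 150%/4⌋ = $30,873; SL = ⌊$72,730/3⌋ = $24,243 → take DB $30,873. Book value $51,457.

$51,457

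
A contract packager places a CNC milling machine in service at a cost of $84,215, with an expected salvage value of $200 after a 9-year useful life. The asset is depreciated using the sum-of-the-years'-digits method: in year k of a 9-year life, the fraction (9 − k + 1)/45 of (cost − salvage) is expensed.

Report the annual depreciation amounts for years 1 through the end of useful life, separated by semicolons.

$16,803; $14,936; $13,069; $11,202; $9,335; $7,468; $5,601; $3,734; $1,867

Depreciable base = $84,215 − $200 = $84,015.
Sum of the years' digits = 9+8+7+6+5+4+3+2+1 = 45.
Year 1: $84,015 × 9/45 = $16,803. Book value $67,412.
Year 2: $84,015 × 8/45 = $14,936. Book value $52,476.
Year 3: $84,015 × 7/45 = $13,069. Book value $39,407.
Year 4: $84,015 × 6/45 = $11,202. Book value $28,205.
Year 5: $84,015 × 5/45 = $9,335. Book value $18,870.
Year 6: $84,015 × 4/45 = $7,468. Book value $11,402.
Year 7: $84,015 × 3/45 = $5,601. Book value $5,801.
Year 8: $84,015 × 2/45 = $3,734. Book value $2,067.
Year 9: $84,015 × 1/45 = $1,867. Book value $200.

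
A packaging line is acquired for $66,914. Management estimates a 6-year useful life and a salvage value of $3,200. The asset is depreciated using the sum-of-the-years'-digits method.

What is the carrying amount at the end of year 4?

$12,302

Depreciable base = $66,914 − $3,200 = $63,714.
Sum of the years' digits = 6+5+4+3+2+1 = 21.
Year 1: $63,714 × 6/21 = $18,204. Book value $48,710.
Year 2: $63,714 × 5/21 = $15,170. Book value $33,540.
Year 3: $63,714 × 4/21 = $12,136. Book value $21,404.
Year 4: $63,714 × 3/21 = $9,102. Book value $12,302.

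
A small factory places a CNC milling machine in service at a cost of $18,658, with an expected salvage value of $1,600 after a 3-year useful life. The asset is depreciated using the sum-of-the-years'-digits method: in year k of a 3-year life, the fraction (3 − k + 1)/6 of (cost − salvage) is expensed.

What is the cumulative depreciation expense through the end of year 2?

$14,215

Depreciable base = $18,658 − $1,600 = $17,058.
Sum of the years' digits = 3+2+1 = 6.
Year 1: $17,058 × 3/6 = $8,529. Book value $10,129.
Year 2: $17,058 × 2/6 = $5,686. Book value $4,443.
Accumulated through year 2 = $18,658 − $4,443 = $14,215.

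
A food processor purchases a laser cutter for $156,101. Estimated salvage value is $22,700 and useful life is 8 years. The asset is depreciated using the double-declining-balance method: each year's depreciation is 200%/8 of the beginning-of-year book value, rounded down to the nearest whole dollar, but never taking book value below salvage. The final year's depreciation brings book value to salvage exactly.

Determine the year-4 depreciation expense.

Depreciable base = $156,101 − $22,700 = $133,401.
Year 1: ⌊$156,101 × 200%/8⌋ = $39,025. Book value $117,076.
Year 2: ⌊$117,076 × 200%/8⌋ = $29,269. Book value $87,807.
Year 3: ⌊$87,807 × 200%/8⌋ = $21,951. Book value $65,856.
Year 4: ⌊$65,856 × 200%/8⌋ = $16,464. Book value $49,392.

$16,464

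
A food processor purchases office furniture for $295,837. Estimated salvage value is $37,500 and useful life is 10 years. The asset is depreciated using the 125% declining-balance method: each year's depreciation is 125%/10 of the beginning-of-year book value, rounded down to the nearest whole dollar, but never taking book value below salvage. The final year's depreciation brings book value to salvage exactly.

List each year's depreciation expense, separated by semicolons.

Depreciable base = $295,837 − $37,500 = $258,337.
Year 1: ⌊$295,837 × 125%/10⌋ = $36,979. Book value $258,858.
Year 2: ⌊$258,858 × 125%/10⌋ = $32,357. Book value $226,501.
Year 3: ⌊$226,501 × 125%/10⌋ = $28,312. Book value $198,189.
Year 4: ⌊$198,189 × 125%/10⌋ = $24,773. Book value $173,416.
Year 5: ⌊$173,416 × 125%/10⌋ = $21,677. Book value $151,739.
Year 6: ⌊$151,739 × 125%/10⌋ = $18,967. Book value $132,772.
Year 7: ⌊$132,772 × 125%/10⌋ = $16,596. Book value $116,176.
Year 8: ⌊$116,176 × 125%/10⌋ = $14,522. Book value $101,654.
Year 9: ⌊$101,654 × 125%/10⌋ = $12,706. Book value $88,948.
Year 10 (final): $88,948 − $37,500 = $51,448. Book value $37,500.

$36,979; $32,357; $28,312; $24,773; $21,677; $18,967; $16,596; $14,522; $12,706; $51,448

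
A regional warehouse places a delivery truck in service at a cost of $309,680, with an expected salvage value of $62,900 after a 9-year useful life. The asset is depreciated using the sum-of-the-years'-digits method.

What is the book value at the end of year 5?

$117,740

Depreciable base = $309,680 − $62,900 = $246,780.
Sum of the years' digits = 9+8+7+6+5+4+3+2+1 = 45.
Year 1: $246,780 × 9/45 = $49,356. Book value $260,324.
Year 2: $246,780 × 8/45 = $43,872. Book value $216,452.
Year 3: $246,780 × 7/45 = $38,388. Book value $178,064.
Year 4: $246,780 × 6/45 = $32,904. Book value $145,160.
Year 5: $246,780 × 5/45 = $27,420. Book value $117,740.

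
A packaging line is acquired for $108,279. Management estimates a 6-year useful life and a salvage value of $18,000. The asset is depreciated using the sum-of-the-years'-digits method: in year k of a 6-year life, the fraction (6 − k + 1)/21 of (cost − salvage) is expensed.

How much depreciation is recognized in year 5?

$8,598

Depreciable base = $108,279 − $18,000 = $90,279.
Sum of the years' digits = 6+5+4+3+2+1 = 21.
Year 1: $90,279 × 6/21 = $25,794. Book value $82,485.
Year 2: $90,279 × 5/21 = $21,495. Book value $60,990.
Year 3: $90,279 × 4/21 = $17,196. Book value $43,794.
Year 4: $90,279 × 3/21 = $12,897. Book value $30,897.
Year 5: $90,279 × 2/21 = $8,598. Book value $22,299.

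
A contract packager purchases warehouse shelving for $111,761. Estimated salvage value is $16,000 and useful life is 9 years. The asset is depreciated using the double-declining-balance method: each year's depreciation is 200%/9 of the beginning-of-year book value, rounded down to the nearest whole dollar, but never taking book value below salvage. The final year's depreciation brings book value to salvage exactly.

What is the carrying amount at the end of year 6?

$24,743

Depreciable base = $111,761 − $16,000 = $95,761.
Year 1: ⌊$111,761 × 200%/9⌋ = $24,835. Book value $86,926.
Year 2: ⌊$86,926 × 200%/9⌋ = $19,316. Book value $67,610.
Year 3: ⌊$67,610 × 200%/9⌋ = $15,024. Book value $52,586.
Year 4: ⌊$52,586 × 200%/9⌋ = $11,685. Book value $40,901.
Year 5: ⌊$40,901 × 200%/9⌋ = $9,089. Book value $31,812.
Year 6: ⌊$31,812 × 200%/9⌋ = $7,069. Book value $24,743.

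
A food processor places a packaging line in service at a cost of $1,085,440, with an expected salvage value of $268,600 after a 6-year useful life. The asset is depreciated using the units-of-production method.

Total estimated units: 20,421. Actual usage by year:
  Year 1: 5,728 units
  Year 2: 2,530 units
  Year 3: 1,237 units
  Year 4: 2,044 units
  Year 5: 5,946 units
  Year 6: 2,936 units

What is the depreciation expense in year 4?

$81,760

Depreciable base = $1,085,440 − $268,600 = $816,840.
Rate = $816,840 / 20,421 units = $40 per unit.
Year 1: 5,728 × $40 = $229,120. Book value $856,320.
Year 2: 2,530 × $40 = $101,200. Book value $755,120.
Year 3: 1,237 × $40 = $49,480. Book value $705,640.
Year 4: 2,044 × $40 = $81,760. Book value $623,880.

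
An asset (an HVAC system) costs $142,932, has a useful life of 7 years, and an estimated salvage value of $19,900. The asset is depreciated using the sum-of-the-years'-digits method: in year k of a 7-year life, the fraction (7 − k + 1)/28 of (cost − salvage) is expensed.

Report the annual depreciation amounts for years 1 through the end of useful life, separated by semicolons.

$30,758; $26,364; $21,970; $17,576; $13,182; $8,788; $4,394

Depreciable base = $142,932 − $19,900 = $123,032.
Sum of the years' digits = 7+6+5+4+3+2+1 = 28.
Year 1: $123,032 × 7/28 = $30,758. Book value $112,174.
Year 2: $123,032 × 6/28 = $26,364. Book value $85,810.
Year 3: $123,032 × 5/28 = $21,970. Book value $63,840.
Year 4: $123,032 × 4/28 = $17,576. Book value $46,264.
Year 5: $123,032 × 3/28 = $13,182. Book value $33,082.
Year 6: $123,032 × 2/28 = $8,788. Book value $24,294.
Year 7: $123,032 × 1/28 = $4,394. Book value $19,900.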